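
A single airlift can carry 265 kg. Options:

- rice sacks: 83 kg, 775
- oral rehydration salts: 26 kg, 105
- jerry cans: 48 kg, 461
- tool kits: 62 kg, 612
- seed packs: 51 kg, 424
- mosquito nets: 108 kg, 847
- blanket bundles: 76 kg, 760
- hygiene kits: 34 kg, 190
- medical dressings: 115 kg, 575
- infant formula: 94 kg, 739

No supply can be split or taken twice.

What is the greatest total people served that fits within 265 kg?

Filling by ratio: oral rehydration salts + jerry cans + tool kits + seed packs + blanket bundles for 2362, with 2 kg left unused.
The 88 kg tied up in oral rehydration salts and tool kits is better spent on rice sacks — total rises to 2420 (258 kg).

2420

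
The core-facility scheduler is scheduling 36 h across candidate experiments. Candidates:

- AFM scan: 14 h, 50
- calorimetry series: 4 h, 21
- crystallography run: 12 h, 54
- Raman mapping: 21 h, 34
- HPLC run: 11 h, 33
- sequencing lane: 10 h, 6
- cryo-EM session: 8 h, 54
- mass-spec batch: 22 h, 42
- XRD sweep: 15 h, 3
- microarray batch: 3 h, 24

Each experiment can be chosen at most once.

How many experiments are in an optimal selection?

4

Optimal total is 165.
crystallography run + HPLC run + cryo-EM session + microarray batch hits 165 at 34 h.
Every optimal selection uses 4 experiments.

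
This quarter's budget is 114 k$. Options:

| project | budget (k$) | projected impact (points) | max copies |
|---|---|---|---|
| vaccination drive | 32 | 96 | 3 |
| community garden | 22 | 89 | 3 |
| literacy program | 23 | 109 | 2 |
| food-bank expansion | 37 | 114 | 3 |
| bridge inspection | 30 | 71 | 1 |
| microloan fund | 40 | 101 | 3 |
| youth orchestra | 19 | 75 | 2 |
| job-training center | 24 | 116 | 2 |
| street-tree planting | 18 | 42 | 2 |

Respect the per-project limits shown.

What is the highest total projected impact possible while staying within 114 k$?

525

Best packing: 2×literacy program + youth orchestra + 2×job-training center — 113 k$, 525 total.
That's the maximum — no swap from here does better than 525.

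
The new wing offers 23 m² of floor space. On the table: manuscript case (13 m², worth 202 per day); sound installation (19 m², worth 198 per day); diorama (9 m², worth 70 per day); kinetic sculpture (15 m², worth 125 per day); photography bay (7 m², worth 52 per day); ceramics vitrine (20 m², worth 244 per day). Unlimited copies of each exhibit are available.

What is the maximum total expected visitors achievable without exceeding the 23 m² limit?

Ranking by ratio (expected visitors/m²): manuscript case 15.54, ceramics vitrine 12.20, sound installation 10.42, kinetic sculpture 8.33.
Taking manuscript case + diorama: 22 m² used, 272 in expected visitors.

272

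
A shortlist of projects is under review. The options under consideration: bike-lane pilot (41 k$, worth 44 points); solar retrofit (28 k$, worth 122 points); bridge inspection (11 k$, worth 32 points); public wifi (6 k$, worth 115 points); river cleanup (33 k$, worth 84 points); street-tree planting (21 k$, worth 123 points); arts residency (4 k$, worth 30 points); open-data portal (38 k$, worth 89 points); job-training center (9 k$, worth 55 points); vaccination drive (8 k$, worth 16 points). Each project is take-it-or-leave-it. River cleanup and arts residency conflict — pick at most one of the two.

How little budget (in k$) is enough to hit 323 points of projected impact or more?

Look for the lowest-budget combination reaching 323.
Taking public wifi + street-tree planting + arts residency + job-training center gives 323 (≥ 323) for 40 k$.
Any bundle with less than 40 k$ falls short of 323.

40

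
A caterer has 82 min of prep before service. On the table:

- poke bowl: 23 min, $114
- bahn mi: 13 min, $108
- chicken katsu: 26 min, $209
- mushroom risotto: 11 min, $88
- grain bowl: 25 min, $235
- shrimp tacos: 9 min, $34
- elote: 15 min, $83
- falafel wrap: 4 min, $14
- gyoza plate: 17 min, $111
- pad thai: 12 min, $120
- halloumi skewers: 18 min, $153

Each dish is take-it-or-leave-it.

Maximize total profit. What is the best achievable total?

By profit per min: pad thai 10.00, grain bowl 9.40, halloumi skewers 8.50, bahn mi 8.31 lead.
A density-first pass picks bahn mi + mushroom risotto + grain bowl + pad thai + halloumi skewers — 704 at 79 min.
Dropping bahn mi and mushroom risotto frees 24 min; slotting in chicken katsu (26 min) lifts the total to 717 at 81 min.
No other feasible combination exceeds 717.

717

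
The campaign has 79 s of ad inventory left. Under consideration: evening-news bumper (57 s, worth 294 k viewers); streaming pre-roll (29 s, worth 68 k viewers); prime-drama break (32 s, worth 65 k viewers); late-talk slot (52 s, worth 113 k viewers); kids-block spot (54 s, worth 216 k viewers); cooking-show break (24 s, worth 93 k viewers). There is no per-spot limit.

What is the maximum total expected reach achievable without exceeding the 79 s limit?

309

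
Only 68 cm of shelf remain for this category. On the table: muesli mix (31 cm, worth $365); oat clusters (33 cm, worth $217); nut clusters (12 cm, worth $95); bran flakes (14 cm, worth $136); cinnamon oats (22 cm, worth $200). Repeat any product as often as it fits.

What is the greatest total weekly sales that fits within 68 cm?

730

2×muesli mix uses 62 of the 68 cm and totals 730.
Every other selection either busts 68 cm or fails to beat 730.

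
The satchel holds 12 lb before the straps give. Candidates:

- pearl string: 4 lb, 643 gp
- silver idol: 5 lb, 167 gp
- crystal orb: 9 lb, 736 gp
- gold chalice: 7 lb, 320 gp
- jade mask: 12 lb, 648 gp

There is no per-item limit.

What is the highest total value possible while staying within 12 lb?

1929

Taking 3×pearl string: 12 lb used, 1929 in value.
Nothing else within 12 lb beats 1929.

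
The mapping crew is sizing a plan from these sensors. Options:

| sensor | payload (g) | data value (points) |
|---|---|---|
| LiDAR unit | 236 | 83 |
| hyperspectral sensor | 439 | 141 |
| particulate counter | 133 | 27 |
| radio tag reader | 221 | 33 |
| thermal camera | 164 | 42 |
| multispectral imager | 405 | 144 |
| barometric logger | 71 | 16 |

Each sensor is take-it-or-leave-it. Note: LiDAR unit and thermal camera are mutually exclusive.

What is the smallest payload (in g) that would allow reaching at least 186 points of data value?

569

Minimise g subject to total data value ≥ 186.
Taking thermal camera + multispectral imager gives 186 (≥ 186) for 569 g.
Below 569 g the best achievable stays under 186.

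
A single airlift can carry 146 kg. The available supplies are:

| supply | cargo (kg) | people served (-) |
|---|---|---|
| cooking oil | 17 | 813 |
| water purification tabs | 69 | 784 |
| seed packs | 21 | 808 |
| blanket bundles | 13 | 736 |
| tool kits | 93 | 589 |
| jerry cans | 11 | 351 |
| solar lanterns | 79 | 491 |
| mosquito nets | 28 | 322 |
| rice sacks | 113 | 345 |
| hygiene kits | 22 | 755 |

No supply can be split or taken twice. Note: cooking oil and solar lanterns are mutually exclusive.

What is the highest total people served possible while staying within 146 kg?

Filling by ratio: cooking oil + seed packs + blanket bundles + jerry cans + mosquito nets + hygiene kits for 3785, with 34 kg left unused.
Dropping jerry cans and mosquito nets frees 39 kg; slotting in water purification tabs (69 kg) lifts the total to 3896 at 142 kg.

3896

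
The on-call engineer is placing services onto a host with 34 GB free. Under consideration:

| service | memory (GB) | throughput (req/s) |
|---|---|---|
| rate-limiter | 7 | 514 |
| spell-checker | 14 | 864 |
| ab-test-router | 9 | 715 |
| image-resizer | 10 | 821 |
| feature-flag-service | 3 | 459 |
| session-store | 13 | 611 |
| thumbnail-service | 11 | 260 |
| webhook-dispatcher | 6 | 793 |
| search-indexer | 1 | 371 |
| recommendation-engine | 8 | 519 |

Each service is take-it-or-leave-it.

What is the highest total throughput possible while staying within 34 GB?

3371

Density check — search-indexer 371.00, feature-flag-service 153.00, webhook-dispatcher 132.17, image-resizer 82.10 are the best per GB.
Filling by ratio: ab-test-router + image-resizer + feature-flag-service + webhook-dispatcher + search-indexer for 3159, with 5 GB left unused.
Dropping image-resizer frees 10 GB; slotting in rate-limiter + recommendation-engine (15 GB) lifts the total to 3371 at 34 GB.
Nothing else within 34 GB beats 3371.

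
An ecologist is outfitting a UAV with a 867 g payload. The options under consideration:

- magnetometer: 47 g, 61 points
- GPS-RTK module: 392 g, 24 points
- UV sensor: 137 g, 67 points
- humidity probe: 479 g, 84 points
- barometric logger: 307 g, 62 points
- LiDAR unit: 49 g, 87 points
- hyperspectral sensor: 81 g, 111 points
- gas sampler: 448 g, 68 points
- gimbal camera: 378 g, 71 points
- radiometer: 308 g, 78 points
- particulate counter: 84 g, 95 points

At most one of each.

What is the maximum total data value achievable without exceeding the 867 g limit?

By data value per g: LiDAR unit 1.78, hyperspectral sensor 1.37, magnetometer 1.30, particulate counter 1.13 lead.
The ratio ordering already packs tightly: magnetometer + UV sensor + LiDAR unit + hyperspectral sensor + radiometer + particulate counter, 706 g, 499.
Next best is magnetometer + UV sensor + LiDAR unit + hyperspectral sensor + gimbal camera + particulate counter at 492 (776 g) — short by 7.

499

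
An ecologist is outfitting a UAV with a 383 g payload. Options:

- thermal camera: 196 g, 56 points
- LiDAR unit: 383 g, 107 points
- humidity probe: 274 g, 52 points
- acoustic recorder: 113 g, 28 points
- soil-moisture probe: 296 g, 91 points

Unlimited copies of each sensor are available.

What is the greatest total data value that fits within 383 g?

The ratio heuristic lands on soil-moisture probe (91) but leaves 87 g idle.
Dropping soil-moisture probe frees 296 g; slotting in LiDAR unit (383 g) lifts the total to 107 at 383 g.

107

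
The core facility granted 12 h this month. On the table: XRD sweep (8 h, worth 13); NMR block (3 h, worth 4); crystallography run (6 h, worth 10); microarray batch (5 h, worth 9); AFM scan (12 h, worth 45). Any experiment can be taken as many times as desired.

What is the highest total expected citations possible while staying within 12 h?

AFM scan uses 12 of the 12 h and totals 45.

45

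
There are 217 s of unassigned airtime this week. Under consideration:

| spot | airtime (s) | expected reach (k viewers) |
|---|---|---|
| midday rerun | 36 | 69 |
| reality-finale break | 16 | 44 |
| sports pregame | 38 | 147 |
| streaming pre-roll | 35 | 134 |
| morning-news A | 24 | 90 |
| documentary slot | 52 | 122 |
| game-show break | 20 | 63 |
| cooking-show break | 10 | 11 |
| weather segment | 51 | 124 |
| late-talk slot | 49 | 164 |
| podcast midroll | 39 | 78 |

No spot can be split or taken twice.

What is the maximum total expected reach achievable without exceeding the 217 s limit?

Density check — sports pregame 3.87, streaming pre-roll 3.83, morning-news A 3.75, late-talk slot 3.35 are the best per s.
Taking the top-ratio spots first gives reality-finale break + sports pregame + streaming pre-roll + morning-news A + game-show break + cooking-show break + late-talk slot for 653 (192 s).
Dropping reality-finale break and cooking-show break frees 26 s; slotting in weather segment (51 s) lifts the total to 722 at 217 s.
That's the maximum — no swap from here does better than 722.

722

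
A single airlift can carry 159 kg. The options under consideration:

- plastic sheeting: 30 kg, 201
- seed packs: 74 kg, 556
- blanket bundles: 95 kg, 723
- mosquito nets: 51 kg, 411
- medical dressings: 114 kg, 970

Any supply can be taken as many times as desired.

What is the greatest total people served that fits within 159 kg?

Greedy by ratio would take plastic sheeting + medical dressings: 144 kg used, total 1171.
Dropping plastic sheeting and medical dressings frees 144 kg; slotting in 3×mosquito nets (153 kg) lifts the total to 1233 at 153 kg.
Every other selection either busts 159 kg or fails to beat 1233.

1233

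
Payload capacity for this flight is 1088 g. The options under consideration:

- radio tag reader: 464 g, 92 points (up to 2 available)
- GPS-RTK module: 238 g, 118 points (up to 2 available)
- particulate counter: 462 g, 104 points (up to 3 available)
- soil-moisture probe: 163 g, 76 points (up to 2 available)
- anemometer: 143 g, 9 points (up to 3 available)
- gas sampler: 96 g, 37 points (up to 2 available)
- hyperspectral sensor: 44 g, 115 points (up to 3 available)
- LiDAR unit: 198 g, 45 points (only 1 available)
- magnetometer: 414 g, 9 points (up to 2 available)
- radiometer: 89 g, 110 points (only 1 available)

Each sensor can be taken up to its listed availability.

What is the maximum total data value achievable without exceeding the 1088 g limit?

843

By data value per g: hyperspectral sensor 2.61, radiometer 1.24, GPS-RTK module 0.50, soil-moisture probe 0.47 lead.
Best packing: 2×GPS-RTK module + 2×soil-moisture probe + 3×hyperspectral sensor + radiometer — 1023 g, 843 total.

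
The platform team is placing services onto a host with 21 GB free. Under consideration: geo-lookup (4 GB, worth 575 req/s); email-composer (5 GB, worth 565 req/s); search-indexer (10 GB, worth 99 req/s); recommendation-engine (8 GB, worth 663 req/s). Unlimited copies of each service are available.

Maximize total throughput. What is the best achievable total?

2875

By throughput per GB: geo-lookup 143.75, email-composer 113.00, recommendation-engine 82.88, search-indexer 9.90 lead.
Taking 5×geo-lookup: 20 GB used, 2875 in throughput.
No other feasible combination exceeds 2875.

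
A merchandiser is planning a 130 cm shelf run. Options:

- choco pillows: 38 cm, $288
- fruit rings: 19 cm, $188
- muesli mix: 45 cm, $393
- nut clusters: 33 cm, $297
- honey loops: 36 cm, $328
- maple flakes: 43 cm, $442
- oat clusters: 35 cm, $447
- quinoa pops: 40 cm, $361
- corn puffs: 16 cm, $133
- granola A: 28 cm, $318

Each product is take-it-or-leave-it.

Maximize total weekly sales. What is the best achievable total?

1395

Fruit rings + maple flakes + oat clusters + granola A uses 125 of the 130 cm and totals 1395.
The spare 5 cm is too small for any remaining product, and no exchange beats 1395.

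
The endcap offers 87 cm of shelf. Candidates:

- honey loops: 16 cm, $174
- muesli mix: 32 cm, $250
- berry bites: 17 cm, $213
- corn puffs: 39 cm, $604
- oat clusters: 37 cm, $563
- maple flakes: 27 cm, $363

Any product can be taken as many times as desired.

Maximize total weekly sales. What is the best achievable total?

Ranking by ratio (weekly sales/cm): corn puffs 15.49, oat clusters 15.22, maple flakes 13.44.
Best packing: 2×corn puffs — 78 cm, 1208 total.
Every other selection either busts 87 cm or fails to beat 1208.

1208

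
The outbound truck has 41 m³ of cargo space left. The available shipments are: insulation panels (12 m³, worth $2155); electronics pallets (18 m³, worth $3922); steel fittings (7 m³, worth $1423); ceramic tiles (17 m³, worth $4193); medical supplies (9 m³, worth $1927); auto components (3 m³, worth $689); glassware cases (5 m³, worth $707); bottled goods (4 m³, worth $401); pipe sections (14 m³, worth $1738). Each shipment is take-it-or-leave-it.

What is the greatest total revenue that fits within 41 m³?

8964

A density-first pass picks electronics pallets + ceramic tiles + auto components — 8804 at 38 m³.
Replace electronics pallets with insulation panels + medical supplies: the trade gains 160 net, giving 8964 at 41 m³.
An exhaustive check of the 512 subsets confirms 8964.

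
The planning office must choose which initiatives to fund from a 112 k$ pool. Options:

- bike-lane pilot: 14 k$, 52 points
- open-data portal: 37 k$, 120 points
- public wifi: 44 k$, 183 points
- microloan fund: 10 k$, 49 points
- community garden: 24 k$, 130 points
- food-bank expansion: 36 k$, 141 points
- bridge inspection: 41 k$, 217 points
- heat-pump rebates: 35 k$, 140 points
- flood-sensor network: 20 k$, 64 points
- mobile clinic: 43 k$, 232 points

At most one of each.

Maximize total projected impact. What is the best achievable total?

579

Community garden + bridge inspection + mobile clinic uses 108 of the 112 k$ and totals 579.
Runner-up microloan fund + community garden + heat-pump rebates + mobile clinic tops out at 551.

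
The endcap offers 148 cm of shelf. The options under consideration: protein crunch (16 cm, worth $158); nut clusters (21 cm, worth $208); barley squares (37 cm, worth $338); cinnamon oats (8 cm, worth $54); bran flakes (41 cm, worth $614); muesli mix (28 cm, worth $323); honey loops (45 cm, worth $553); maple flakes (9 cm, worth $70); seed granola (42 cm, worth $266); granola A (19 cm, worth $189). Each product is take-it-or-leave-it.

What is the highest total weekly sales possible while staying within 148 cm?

1772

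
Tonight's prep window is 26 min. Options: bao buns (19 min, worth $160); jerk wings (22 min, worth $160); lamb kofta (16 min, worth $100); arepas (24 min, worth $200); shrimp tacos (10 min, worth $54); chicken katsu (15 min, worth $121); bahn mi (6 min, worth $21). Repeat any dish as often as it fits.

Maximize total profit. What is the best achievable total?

Greedy by ratio would take bao buns + bahn mi: 25 min used, total 181.
Dropping bao buns and bahn mi frees 25 min; slotting in arepas (24 min) lifts the total to 200 at 24 min.
No other feasible combination exceeds 200.

200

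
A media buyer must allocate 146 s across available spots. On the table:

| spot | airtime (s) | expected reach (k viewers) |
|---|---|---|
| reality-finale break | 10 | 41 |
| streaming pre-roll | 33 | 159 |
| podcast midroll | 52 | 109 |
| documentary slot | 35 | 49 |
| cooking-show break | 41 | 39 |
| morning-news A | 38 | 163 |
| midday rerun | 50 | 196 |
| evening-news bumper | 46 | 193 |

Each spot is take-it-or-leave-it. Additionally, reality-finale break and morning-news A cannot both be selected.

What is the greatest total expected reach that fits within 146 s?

Best packing: reality-finale break + streaming pre-roll + midday rerun + evening-news bumper — 139 s, 589 total.
Every other selection either busts 146 s or breaks a pairing rule or fails to beat 589.

589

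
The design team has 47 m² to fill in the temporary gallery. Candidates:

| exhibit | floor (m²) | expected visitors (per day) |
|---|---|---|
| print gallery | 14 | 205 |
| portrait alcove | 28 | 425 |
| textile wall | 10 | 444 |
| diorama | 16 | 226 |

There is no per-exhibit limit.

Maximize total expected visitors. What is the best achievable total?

4×textile wall uses 40 of the 47 m² and totals 1776.
Every other selection either busts 47 m² or fails to beat 1776.

1776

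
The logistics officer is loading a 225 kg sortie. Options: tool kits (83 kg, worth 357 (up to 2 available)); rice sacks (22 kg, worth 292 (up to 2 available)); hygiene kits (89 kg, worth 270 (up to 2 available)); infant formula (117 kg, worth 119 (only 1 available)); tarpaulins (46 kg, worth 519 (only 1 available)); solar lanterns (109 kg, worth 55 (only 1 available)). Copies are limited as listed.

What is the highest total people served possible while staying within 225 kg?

1460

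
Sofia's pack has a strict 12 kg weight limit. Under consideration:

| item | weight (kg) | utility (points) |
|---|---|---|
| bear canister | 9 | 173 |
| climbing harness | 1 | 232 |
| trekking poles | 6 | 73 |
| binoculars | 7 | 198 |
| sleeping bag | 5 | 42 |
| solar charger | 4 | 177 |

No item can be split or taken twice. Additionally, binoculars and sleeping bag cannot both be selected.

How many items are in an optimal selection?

3

Optimal total is 607.
One optimal bundle: climbing harness + binoculars + solar charger (12 kg).
All optima have 3 items.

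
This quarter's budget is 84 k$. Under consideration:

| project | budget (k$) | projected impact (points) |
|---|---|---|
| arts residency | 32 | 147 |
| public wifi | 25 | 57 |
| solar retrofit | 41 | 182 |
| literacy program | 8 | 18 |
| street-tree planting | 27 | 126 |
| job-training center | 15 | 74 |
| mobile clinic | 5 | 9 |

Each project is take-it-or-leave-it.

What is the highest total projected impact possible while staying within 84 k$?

A density-first pass picks arts residency + literacy program + street-tree planting + job-training center — 365 at 82 k$.
The 40 k$ tied up in arts residency and literacy program is better spent on solar retrofit — total rises to 382 (83 k$).

382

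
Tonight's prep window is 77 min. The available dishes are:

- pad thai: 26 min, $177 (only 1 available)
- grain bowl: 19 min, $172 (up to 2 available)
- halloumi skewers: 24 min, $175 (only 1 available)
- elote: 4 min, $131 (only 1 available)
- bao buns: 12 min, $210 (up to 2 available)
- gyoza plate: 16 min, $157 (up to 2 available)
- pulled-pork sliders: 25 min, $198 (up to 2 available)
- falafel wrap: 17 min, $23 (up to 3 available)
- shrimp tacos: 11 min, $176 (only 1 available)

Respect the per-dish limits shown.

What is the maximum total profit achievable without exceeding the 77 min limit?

Filling by ratio: elote + 2×bao buns + 2×gyoza plate + shrimp tacos for 1041, with 6 min left unused.
Replace 2×gyoza plate with 2×grain bowl: the trade gains 30 net, giving 1071 at 77 min.
That's the maximum — no swap from here does better than 1071.

1071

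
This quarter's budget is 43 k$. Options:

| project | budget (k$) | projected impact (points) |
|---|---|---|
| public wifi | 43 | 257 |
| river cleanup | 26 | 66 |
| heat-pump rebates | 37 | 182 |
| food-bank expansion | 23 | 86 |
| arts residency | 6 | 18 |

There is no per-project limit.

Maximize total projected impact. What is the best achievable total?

Taking public wifi: 43 k$ used, 257 in projected impact.
No other feasible combination exceeds 257.

257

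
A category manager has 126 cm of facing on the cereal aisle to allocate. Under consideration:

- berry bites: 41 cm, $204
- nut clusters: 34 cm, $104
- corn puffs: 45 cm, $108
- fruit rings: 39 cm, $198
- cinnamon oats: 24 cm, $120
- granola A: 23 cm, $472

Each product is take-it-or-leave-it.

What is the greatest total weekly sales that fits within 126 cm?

900

Taking the top-ratio products first gives nut clusters + fruit rings + cinnamon oats + granola A for 894 (120 cm).
The 39 cm tied up in fruit rings is better spent on berry bites — total rises to 900 (122 cm).
The closest alternative, nut clusters + fruit rings + cinnamon oats + granola A, reaches only 894.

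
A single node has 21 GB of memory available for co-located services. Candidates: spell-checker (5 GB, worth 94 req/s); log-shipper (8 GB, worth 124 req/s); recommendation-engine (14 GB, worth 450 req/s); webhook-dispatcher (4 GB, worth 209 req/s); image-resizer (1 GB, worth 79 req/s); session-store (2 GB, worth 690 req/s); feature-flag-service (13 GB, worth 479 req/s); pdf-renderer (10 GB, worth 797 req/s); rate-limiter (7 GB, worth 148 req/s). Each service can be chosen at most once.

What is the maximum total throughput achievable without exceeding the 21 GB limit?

1790

By throughput per GB: session-store 345.00, pdf-renderer 79.70, image-resizer 79.00, webhook-dispatcher 52.25 lead.
Taking the top-ratio services first gives webhook-dispatcher + image-resizer + session-store + pdf-renderer for 1775 (17 GB).
Replace image-resizer with spell-checker: the trade gains 15 net, giving 1790 at 21 GB.
That's the maximum — no swap from here does better than 1790.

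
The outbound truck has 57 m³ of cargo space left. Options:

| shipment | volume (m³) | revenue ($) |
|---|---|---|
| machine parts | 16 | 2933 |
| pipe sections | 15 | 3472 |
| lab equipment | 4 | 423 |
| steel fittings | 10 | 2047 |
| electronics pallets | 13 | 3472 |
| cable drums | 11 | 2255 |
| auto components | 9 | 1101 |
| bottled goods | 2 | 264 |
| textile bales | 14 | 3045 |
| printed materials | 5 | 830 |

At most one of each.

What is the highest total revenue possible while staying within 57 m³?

Density check — electronics pallets 267.08, pipe sections 231.47, textile bales 217.50, cable drums 205.00 are the best per m³.
Greedy by ratio would take pipe sections + electronics pallets + cable drums + bottled goods + textile bales: 55 m³ used, total 12508.
Replace cable drums and bottled goods with steel fittings + printed materials: the trade gains 358 net, giving 12866 at 57 m³.
Next best is pipe sections + lab equipment + electronics pallets + cable drums + textile bales at 12667 (57 m³) — short by 199.

12866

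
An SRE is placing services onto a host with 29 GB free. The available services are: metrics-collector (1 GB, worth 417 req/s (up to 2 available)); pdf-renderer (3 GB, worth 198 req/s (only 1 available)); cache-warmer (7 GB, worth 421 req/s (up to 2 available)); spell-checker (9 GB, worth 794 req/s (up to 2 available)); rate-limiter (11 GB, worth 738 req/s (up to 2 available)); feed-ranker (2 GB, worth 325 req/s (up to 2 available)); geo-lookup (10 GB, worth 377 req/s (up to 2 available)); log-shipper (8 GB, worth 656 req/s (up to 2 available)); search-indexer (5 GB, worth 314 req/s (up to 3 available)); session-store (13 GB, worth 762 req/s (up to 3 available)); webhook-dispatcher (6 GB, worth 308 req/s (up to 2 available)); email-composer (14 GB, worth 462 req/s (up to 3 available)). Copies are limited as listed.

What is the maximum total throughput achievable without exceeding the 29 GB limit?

Ranking by ratio (throughput/GB): metrics-collector 417.00, feed-ranker 162.50, spell-checker 88.22.
A density-first pass picks 2×metrics-collector + pdf-renderer + 2×spell-checker + 2×feed-ranker — 3270 at 27 GB.
Replace pdf-renderer with search-indexer: the trade gains 116 net, giving 3386 at 29 GB.
Nothing else within 29 GB beats 3386.

3386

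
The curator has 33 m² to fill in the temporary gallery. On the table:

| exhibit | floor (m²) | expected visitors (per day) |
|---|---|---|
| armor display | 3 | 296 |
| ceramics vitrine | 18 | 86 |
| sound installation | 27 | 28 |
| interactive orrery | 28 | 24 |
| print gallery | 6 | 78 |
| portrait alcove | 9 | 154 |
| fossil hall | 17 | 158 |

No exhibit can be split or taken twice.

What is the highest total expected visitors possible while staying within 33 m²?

608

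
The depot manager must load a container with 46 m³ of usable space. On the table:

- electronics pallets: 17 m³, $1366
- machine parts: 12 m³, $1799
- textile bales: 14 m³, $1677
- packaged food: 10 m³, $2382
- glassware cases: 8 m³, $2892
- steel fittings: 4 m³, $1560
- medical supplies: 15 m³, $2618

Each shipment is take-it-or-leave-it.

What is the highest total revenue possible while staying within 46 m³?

9691

By revenue per m³: steel fittings 390.00, glassware cases 361.50, packaged food 238.20, medical supplies 174.53 lead.
Filling by ratio: packaged food + glassware cases + steel fittings + medical supplies for 9452, with 9 m³ left unused.
The 4 m³ tied up in steel fittings is better spent on machine parts — total rises to 9691 (45 m³).
The closest alternative, packaged food + glassware cases + steel fittings + medical supplies, reaches only 9452.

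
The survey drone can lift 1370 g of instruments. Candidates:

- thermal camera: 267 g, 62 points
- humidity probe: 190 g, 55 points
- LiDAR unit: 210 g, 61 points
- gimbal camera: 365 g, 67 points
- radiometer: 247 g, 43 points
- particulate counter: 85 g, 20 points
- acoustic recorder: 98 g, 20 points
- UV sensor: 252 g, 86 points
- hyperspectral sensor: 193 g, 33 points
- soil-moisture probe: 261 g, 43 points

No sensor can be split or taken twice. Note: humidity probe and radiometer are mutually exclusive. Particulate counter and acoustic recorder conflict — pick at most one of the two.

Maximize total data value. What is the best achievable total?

351

Density check — UV sensor 0.34, LiDAR unit 0.29, humidity probe 0.29 are the best per g.
Thermal camera + humidity probe + LiDAR unit + gimbal camera + particulate counter + UV sensor uses 1369 of the 1370 g and totals 351.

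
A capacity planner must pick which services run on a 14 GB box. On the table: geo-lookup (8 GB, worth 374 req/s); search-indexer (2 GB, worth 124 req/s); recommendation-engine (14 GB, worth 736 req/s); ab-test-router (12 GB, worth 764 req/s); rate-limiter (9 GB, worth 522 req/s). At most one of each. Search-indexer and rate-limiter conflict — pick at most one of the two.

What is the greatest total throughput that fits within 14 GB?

Best packing: search-indexer + ab-test-router — 14 GB, 888 total.

888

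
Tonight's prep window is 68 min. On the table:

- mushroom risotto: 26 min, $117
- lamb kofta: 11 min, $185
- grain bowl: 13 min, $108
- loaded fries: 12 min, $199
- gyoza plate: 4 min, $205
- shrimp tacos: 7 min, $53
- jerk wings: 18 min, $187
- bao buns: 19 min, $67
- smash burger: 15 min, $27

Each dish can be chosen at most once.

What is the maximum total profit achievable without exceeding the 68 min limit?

Taking lamb kofta + grain bowl + loaded fries + gyoza plate + shrimp tacos + jerk wings: 65 min used, 937 in profit.

937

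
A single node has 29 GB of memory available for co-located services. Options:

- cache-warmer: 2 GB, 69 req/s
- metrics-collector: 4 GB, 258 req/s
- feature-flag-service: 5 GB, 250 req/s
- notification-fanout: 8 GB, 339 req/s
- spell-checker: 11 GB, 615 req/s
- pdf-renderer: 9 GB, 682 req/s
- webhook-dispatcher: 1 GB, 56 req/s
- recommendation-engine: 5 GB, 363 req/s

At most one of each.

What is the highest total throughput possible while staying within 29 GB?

1918

Filling by ratio: cache-warmer + metrics-collector + feature-flag-service + pdf-renderer + webhook-dispatcher + recommendation-engine for 1678, with 3 GB left unused.
Dropping cache-warmer and feature-flag-service and webhook-dispatcher frees 8 GB; slotting in spell-checker (11 GB) lifts the total to 1918 at 29 GB.
That's the maximum — no swap from here does better than 1918.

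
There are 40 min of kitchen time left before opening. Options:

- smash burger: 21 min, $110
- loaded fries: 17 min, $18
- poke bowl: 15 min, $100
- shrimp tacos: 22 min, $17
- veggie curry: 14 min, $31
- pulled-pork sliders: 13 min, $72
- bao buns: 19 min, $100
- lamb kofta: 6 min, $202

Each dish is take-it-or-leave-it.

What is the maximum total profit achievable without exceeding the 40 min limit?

402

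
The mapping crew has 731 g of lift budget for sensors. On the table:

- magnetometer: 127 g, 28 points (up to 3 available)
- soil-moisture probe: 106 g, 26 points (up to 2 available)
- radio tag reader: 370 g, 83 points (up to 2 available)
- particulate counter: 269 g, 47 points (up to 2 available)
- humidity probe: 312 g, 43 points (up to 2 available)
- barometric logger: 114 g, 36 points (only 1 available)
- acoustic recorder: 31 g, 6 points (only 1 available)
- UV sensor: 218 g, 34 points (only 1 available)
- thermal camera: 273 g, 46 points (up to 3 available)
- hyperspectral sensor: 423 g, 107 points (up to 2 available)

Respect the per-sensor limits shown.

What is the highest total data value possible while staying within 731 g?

177

By data value per g: barometric logger 0.32, hyperspectral sensor 0.25, soil-moisture probe 0.25, radio tag reader 0.22 lead.
Taking the top-ratio sensors first gives soil-moisture probe + barometric logger + acoustic recorder + hyperspectral sensor for 175 (674 g).
Replace soil-moisture probe with magnetometer: the trade gains 2 net, giving 177 at 695 g.
Every other selection either busts 731 g or exceeds an availability limit or fails to beat 177.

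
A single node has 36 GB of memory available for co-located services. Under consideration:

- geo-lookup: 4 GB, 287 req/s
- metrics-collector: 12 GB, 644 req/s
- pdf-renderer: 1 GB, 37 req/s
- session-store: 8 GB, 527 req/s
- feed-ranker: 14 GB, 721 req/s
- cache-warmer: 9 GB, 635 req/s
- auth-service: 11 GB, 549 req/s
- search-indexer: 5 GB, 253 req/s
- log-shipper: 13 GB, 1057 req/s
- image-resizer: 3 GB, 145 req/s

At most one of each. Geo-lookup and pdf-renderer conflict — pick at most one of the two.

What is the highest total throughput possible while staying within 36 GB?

2509

By throughput per GB: log-shipper 81.31, geo-lookup 71.75, cache-warmer 70.56, session-store 65.88 lead.
Taking pdf-renderer + session-store + cache-warmer + search-indexer + log-shipper: 36 GB used, 2509 in throughput.
Nothing else feasible within 36 GB beats 2509.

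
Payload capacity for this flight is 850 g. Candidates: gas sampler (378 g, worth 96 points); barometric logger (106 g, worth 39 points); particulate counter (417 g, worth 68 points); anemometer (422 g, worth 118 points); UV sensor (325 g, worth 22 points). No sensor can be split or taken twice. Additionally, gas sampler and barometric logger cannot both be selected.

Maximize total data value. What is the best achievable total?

214

A density-first pass picks barometric logger + anemometer — 157 at 528 g.
Dropping barometric logger frees 106 g; slotting in gas sampler (378 g) lifts the total to 214 at 800 g.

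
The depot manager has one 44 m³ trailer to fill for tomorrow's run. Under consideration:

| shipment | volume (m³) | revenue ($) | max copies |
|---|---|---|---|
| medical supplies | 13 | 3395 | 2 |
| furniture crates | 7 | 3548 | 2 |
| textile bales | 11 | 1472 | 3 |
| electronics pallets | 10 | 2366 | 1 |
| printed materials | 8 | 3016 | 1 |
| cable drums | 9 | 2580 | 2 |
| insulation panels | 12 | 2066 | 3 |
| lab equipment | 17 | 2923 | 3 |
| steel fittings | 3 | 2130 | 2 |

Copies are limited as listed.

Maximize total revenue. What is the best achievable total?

By revenue per m³: steel fittings 710.00, furniture crates 506.86, printed materials 377.00 lead.
Taking the top-ratio shipments first gives 2×furniture crates + printed materials + cable drums + 2×steel fittings for 16952 (37 m³).
Replace cable drums with medical supplies: the trade gains 815 net, giving 17767 at 41 m³.

17767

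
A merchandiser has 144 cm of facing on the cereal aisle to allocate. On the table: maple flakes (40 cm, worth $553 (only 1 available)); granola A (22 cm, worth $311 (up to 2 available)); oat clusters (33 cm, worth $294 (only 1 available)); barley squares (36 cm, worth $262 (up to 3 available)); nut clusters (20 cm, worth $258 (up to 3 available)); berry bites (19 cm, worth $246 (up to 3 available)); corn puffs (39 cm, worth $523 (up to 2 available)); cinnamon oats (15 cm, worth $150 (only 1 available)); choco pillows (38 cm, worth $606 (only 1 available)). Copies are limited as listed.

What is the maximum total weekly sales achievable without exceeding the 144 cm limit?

2039

Ranking by ratio (weekly sales/cm): choco pillows 15.95, granola A 14.14, maple flakes 13.82, corn puffs 13.41.
Greedy by ratio would take maple flakes + 2×granola A + berry bites + choco pillows: 141 cm used, total 2027.
Dropping berry bites frees 19 cm; slotting in nut clusters (20 cm) lifts the total to 2039 at 142 cm.
Every other selection either busts 144 cm or exceeds an availability limit or fails to beat 2039.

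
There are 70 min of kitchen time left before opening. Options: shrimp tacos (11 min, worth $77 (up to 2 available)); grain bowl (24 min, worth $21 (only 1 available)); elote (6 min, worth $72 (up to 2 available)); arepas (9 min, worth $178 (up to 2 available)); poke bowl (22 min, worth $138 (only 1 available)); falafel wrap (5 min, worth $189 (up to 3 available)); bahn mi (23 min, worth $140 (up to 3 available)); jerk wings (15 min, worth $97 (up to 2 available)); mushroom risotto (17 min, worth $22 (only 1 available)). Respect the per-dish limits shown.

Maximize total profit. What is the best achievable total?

1221

By profit per min: falafel wrap 37.80, arepas 19.78, elote 12.00 lead.
The ratio ordering already packs tightly: 2×shrimp tacos + 2×elote + 2×arepas + 3×falafel wrap, 67 min, 1221.
No other feasible combination exceeds 1221.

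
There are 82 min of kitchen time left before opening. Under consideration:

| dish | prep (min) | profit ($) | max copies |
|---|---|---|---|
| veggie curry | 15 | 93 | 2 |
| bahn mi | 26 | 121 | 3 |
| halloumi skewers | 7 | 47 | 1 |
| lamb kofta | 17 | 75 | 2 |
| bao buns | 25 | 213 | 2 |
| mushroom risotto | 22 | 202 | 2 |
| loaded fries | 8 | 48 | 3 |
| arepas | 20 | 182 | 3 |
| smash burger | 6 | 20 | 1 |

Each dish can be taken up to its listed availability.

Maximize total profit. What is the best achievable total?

748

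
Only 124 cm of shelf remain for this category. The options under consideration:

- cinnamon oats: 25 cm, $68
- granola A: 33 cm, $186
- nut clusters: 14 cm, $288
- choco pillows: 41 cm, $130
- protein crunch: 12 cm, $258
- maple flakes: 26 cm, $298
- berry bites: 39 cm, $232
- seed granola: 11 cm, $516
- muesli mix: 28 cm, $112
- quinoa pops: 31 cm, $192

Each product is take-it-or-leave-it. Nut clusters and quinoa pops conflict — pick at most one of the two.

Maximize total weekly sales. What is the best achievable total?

Ranking by ratio (weekly sales/cm): seed granola 46.91, protein crunch 21.50, nut clusters 20.57.
Granola A + nut clusters + protein crunch + maple flakes + seed granola + muesli mix uses 124 of the 124 cm and totals 1658.

1658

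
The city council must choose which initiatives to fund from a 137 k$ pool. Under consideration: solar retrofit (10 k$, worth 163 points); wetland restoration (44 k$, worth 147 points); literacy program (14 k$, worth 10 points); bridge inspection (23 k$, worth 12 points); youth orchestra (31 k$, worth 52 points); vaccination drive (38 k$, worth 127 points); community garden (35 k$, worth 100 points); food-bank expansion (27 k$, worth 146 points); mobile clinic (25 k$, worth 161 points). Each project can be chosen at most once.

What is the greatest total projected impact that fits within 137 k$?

By projected impact per k$: solar retrofit 16.30, mobile clinic 6.44, food-bank expansion 5.41 lead.
Solar retrofit + vaccination drive + community garden + food-bank expansion + mobile clinic uses 135 of the 137 k$ and totals 697.
Next best is solar retrofit + wetland restoration + youth orchestra + food-bank expansion + mobile clinic at 669 (137 k$) — short by 28.

697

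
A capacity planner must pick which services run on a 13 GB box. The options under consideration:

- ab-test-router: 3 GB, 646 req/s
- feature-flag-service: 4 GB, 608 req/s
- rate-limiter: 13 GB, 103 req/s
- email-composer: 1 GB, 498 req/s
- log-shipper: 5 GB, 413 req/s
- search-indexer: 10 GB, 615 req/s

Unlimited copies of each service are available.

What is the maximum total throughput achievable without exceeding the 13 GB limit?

6474

13×email-composer uses 13 of the 13 GB and totals 6474.
Every other selection either busts 13 GB or fails to beat 6474.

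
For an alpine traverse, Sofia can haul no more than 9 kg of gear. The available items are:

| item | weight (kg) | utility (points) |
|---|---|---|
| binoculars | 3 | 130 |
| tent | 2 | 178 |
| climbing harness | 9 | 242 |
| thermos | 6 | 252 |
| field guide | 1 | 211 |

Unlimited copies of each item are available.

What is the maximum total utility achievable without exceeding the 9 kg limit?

1899

9×field guide uses 9 of the 9 kg and totals 1899.
That's the maximum — no swap from here does better than 1899.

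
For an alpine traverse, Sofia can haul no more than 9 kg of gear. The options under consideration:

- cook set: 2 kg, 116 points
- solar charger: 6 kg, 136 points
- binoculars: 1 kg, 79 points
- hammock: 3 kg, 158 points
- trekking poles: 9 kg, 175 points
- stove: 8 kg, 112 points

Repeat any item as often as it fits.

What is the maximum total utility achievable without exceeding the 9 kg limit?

Taking 9×binoculars: 9 kg used, 711 in utility.
Nothing else within 9 kg beats 711.

711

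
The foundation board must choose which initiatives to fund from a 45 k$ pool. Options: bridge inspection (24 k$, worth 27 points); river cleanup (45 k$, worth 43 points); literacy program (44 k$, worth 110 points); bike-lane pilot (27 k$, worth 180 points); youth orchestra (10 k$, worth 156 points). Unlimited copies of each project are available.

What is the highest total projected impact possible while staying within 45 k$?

624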